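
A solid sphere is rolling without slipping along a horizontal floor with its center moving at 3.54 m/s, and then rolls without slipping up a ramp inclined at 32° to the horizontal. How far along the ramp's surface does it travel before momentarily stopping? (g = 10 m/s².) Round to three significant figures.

With I = (2/5)MR², the ratio k = I/(MR²) is 0.4.
Rolling without slipping gives ω = v/R, so the total kinetic energy is ½Mv² + ½Iω² = ½(1+k)Mv² = (7/10)Mv².
Setting this equal to Mgh gives the vertical rise h = (1+k)v₀²/(2g) = 1.4×3.54²/(2×10) = 0.8772 m.
The distance along the slope is d = h/sinθ = 0.8772/sin32° ≈ 1.66 m.

d ≈ 1.66 m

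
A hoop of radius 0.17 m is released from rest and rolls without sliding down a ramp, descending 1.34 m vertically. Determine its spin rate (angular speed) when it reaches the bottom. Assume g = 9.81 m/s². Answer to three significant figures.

ω ≈ 21.3 rad/s

For this body I = MR², i.e. k = I/(MR²) = 1.
Rolling without slipping gives ω = v/R, so the total kinetic energy is ½Mv² + ½Iω² = ½(1+k)Mv² = Mv².
Energy conservation Mgh = ½(1+k)Mv² gives v = √(2gh/(1+k)) = √(2 × 9.81 × 1.34 / 2) = 3.626 m/s.
Then ω = v/R = 3.626 / 0.17 ≈ 21.3 rad/s.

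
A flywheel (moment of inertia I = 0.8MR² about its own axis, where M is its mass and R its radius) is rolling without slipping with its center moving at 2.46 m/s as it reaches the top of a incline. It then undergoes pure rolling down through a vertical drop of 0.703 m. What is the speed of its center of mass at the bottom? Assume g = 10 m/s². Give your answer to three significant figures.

v ≈ 3.72 m/s

The moment of inertia is 0.8MR², giving k ≡ I/(MR²) = 0.8.
The rolling condition ω = v/R makes the rotational term ½I(v/R)² = ½kMv², so KE_total = ½(1+k)Mv² = (9/10)Mv².
Energy conservation: (9/10)Mv₀² + Mgh = (9/10)Mv², so v² = v₀² + 2gh/(1+k).
v = √(2.46² + 2×10×0.703/1.8) = √13.86 ≈ 3.72 m/s.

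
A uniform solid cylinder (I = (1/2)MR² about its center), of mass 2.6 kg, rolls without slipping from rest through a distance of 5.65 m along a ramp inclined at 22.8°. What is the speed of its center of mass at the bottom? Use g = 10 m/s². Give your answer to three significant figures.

v ≈ 5.40 m/s

Here I = (1/2)MR², so the shape factor k = I/(MR²) = 0.5.
The rolling condition ω = v/R makes the rotational term ½I(v/R)² = ½kMv², so KE_total = ½(1+k)Mv² = (3/4)Mv².
The vertical drop is h = L sinθ = 5.65 × sin22.8° = 2.189 m.
Setting Mgh = (3/4)Mv² gives v = √(2gh/(1+k)) = √(2·10·2.189/1.5) ≈ 5.40 m/s.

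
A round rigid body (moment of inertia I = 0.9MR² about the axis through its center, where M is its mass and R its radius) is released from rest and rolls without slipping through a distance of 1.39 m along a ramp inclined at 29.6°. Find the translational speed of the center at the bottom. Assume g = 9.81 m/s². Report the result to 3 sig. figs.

The moment of inertia is 0.9MR², giving k ≡ I/(MR²) = 0.9.
Since it rolls without slipping, ω = v/R and KE = ½Mv² + ½Iω² = ½(1+k)Mv² = (19/20)Mv².
The vertical drop is h = L sinθ = 1.39 × sin29.6° = 0.6866 m.
Setting Mgh = (19/20)Mv² gives v = √(2gh/(1+k)) = √(2·9.81·0.6866/1.9) ≈ 2.66 m/s.

v ≈ 2.66 m/s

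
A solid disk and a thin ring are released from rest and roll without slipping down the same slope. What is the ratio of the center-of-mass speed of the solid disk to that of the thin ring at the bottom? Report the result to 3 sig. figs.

Each satisfies Mgh = ½(1+k)Mv² with k = I/(MR²), so v ∝ 1/√(1+k).
For the solid disk k = 0.5; for the thin ring k = 1.
v₁/v₂ = √((1+k₂)/(1+k₁)) = √(2/1.5) ≈ 1.15.

v_ratio ≈ 1.15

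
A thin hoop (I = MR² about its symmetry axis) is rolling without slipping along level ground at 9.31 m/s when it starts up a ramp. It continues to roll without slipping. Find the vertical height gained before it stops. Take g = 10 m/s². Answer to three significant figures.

h ≈ 8.67 m

With I = MR², the ratio k = I/(MR²) is 1.
Since it rolls without slipping, ω = v/R and KE = ½Mv² + ½Iω² = ½(1+k)Mv² = Mv².
At the top the kinetic energy is zero, so Mv₀² = Mgh.
Thus h = (1+k)v₀²/(2g) = 2 × 9.31² / (2 × 10) ≈ 8.67 m.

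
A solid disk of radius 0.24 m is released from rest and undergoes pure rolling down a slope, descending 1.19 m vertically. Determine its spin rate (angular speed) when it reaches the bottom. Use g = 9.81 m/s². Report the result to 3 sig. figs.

Here I = (1/2)MR², so the shape factor k = I/(MR²) = 0.5.
Since it rolls without slipping, ω = v/R and KE = ½Mv² + ½Iω² = ½(1+k)Mv² = (3/4)Mv².
Energy conservation Mgh = ½(1+k)Mv² gives v = √(2gh/(1+k)) = √(2 × 9.81 × 1.19 / 1.5) = 3.945 m/s.
The angular speed follows from ω = v/R = 3.945/0.24 ≈ 16.4 rad/s.

ω ≈ 16.4 rad/s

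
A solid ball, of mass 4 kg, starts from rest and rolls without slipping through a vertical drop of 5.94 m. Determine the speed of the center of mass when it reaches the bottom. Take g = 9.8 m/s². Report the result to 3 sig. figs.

The moment of inertia is (2/5)MR², giving k ≡ I/(MR²) = 0.4.
Pure rolling means v = ωR; then KE = ½Mv² + ½I(v/R)² = ½(1+k)Mv² = (7/10)Mv².
Setting Mgh = (7/10)Mv² gives v = √(2gh/(1+k)) = √(2·9.8·5.94/1.4) ≈ 9.12 m/s.

v ≈ 9.12 m/s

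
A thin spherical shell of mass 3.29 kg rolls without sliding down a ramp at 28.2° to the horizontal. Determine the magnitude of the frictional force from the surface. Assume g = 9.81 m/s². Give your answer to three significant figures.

For this body I = (2/3)MR², i.e. k = I/(MR²) = 2/3.
Translational: Mg sinθ − f = Ma. Rotational about the CM: fR = Iα = kMRa, so f = kMa.
Combining, a = g sinθ/(1+k) and f = kMa = kMg sinθ/(1+k).
f = (2/3) × 3.29 × 9.81 × sin28.2° / 1.667 ≈ 6.10 N.

f ≈ 6.10 N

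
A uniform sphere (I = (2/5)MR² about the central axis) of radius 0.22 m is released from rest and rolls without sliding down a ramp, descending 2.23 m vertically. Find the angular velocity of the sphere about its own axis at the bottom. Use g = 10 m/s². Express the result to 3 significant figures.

The moment of inertia is (2/5)MR², giving k ≡ I/(MR²) = 0.4.
Since it rolls without slipping, ω = v/R and KE = ½Mv² + ½Iω² = ½(1+k)Mv² = (7/10)Mv².
Energy conservation Mgh = ½(1+k)Mv² gives v = √(2gh/(1+k)) = √(2 × 10 × 2.23 / 1.4) = 5.644 m/s.
Then ω = v/R = 5.644 / 0.22 ≈ 25.7 rad/s.

ω ≈ 25.7 rad/s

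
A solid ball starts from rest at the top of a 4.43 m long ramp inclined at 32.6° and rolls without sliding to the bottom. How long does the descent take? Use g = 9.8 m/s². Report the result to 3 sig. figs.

With I = (2/5)MR², the ratio k = I/(MR²) is 0.4.
Translational: Mg sinθ − f = Ma. Rotational about the CM: fR = Iα = kMRa, so f = kMa.
Hence a = g sinθ/(1+k) = 9.8×sin32.6°/1.4 = 3.771 m/s².
Starting from rest, L = ½at², so t = √(2L/a) = √(2×4.43/3.771) ≈ 1.53 s.

t ≈ 1.53 s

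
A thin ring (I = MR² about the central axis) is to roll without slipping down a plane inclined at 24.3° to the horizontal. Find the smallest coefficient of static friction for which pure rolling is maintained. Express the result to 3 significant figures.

For this body I = MR², i.e. k = I/(MR²) = 1.
Along the incline Mg sinθ − f = Ma, and torque about the center fR = Iα = kMR²(a/R) gives f = kMa.
These give a = g sinθ/(1+k) and the required friction f = kMg sinθ/(1+k).
The normal force is N = Mg cosθ, so μ_min = f/N = k tanθ/(1+k).
μ_min = 1 × tan24.3° / 2 ≈ 0.226.

μ_min ≈ 0.226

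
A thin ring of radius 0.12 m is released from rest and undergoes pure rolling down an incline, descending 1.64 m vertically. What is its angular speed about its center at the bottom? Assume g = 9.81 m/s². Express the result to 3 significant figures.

With I = MR², the ratio k = I/(MR²) is 1.
The rolling condition ω = v/R makes the rotational term ½I(v/R)² = ½kMv², so KE_total = ½(1+k)Mv² = Mv².
Energy conservation Mgh = ½(1+k)Mv² gives v = √(2gh/(1+k)) = √(2 × 9.81 × 1.64 / 2) = 4.011 m/s.
Then ω = v/R = 4.011 / 0.12 ≈ 33.4 rad/s.

ω ≈ 33.4 rad/s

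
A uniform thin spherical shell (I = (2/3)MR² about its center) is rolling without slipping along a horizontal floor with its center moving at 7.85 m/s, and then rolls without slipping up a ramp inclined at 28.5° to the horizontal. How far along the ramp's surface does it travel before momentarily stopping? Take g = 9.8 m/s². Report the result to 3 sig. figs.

Here I = (2/3)MR², so the shape factor k = I/(MR²) = 2/3.
The rolling condition ω = v/R makes the rotational term ½I(v/R)² = ½kMv², so KE_total = ½(1+k)Mv² = (5/6)Mv².
Setting this equal to Mgh gives the vertical rise h = (1+k)v₀²/(2g) = 1.667×7.85²/(2×9.8) = 5.24 m.
Along the incline, d = h/sinθ = 5.24/sin28.5° ≈ 11.0 m.

d ≈ 11.0 m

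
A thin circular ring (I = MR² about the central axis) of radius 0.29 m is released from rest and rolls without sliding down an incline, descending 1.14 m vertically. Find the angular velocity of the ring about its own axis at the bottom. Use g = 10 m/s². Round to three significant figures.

Here I = MR², so the shape factor k = I/(MR²) = 1.
Since it rolls without slipping, ω = v/R and KE = ½Mv² + ½Iω² = ½(1+k)Mv² = Mv².
Energy conservation Mgh = ½(1+k)Mv² gives v = √(2gh/(1+k)) = √(2 × 10 × 1.14 / 2) = 3.376 m/s.
The angular speed follows from ω = v/R = 3.376/0.29 ≈ 11.6 rad/s.

ω ≈ 11.6 rad/s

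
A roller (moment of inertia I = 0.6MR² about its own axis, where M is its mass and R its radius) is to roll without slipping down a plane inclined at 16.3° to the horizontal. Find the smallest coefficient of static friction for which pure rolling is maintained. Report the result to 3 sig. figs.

Here I = 0.6MR², so the shape factor k = I/(MR²) = 0.6.
Translational: Mg sinθ − f = Ma. Rotational about the CM: fR = Iα = kMRa, so f = kMa.
These give a = g sinθ/(1+k) and the required friction f = kMg sinθ/(1+k).
The normal force is N = Mg cosθ, so μ_min = f/N = k tanθ/(1+k).
μ_min = 0.6 × tan16.3° / 1.6 ≈ 0.110.

μ_min ≈ 0.110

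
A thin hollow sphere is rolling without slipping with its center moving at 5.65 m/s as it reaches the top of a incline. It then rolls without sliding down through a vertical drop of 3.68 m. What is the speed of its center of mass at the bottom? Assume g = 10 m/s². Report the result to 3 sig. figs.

With I = (2/3)MR², the ratio k = I/(MR²) is 2/3.
Since it rolls without slipping, ω = v/R and KE = ½Mv² + ½Iω² = ½(1+k)Mv² = (5/6)Mv².
Energy conservation: (5/6)Mv₀² + Mgh = (5/6)Mv², so v² = v₀² + 2gh/(1+k).
v = √(5.65² + 2×10×3.68/1.667) = √76.08 ≈ 8.72 m/s.

v ≈ 8.72 m/s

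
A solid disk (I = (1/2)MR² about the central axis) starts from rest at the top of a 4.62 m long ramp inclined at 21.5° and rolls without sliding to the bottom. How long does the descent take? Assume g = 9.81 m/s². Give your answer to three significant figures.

t ≈ 1.96 s

Here I = (1/2)MR², so the shape factor k = I/(MR²) = 0.5.
Along the incline Mg sinθ − f = Ma, and torque about the center fR = Iα = kMR²(a/R) gives f = kMa.
Hence a = g sinθ/(1+k) = 9.81×sin21.5°/1.5 = 2.397 m/s².
Starting from rest, L = ½at², so t = √(2L/a) = √(2×4.62/2.397) ≈ 1.96 s.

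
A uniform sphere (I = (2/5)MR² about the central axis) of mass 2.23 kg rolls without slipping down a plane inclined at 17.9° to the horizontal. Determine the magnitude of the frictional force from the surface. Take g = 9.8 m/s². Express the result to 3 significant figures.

Here I = (2/5)MR², so the shape factor k = I/(MR²) = 0.4.
Newton's second law down the slope: Mg sinθ − f = Ma. The torque equation fR = Iα (with α = a/R) gives f = kMa.
Combining, a = g sinθ/(1+k) and f = kMa = kMg sinθ/(1+k).
f = 0.4 × 2.23 × 9.8 × sin17.9° / 1.4 ≈ 1.92 N.

f ≈ 1.92 N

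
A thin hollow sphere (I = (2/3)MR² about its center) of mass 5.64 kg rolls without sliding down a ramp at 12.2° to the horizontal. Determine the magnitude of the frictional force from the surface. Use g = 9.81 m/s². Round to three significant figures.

The moment of inertia is (2/3)MR², giving k ≡ I/(MR²) = 2/3.
Translational: Mg sinθ − f = Ma. Rotational about the CM: fR = Iα = kMRa, so f = kMa.
Combining, a = g sinθ/(1+k) and f = kMa = kMg sinθ/(1+k).
f = (2/3) × 5.64 × 9.81 × sin12.2° / 1.667 ≈ 4.68 N.

f ≈ 4.68 N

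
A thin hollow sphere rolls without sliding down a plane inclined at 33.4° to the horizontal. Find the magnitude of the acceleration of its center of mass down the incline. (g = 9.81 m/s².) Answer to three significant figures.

a ≈ 3.24 m/s²

With I = (2/3)MR², the ratio k = I/(MR²) is 2/3.
Translational: Mg sinθ − f = Ma. Rotational about the CM: fR = Iα = kMRa, so f = kMa.
Eliminating f: Mg sinθ = (1+k)Ma, so a = g sinθ/(1+k) = 9.81 × sin33.4° / 1.667 ≈ 3.24 m/s².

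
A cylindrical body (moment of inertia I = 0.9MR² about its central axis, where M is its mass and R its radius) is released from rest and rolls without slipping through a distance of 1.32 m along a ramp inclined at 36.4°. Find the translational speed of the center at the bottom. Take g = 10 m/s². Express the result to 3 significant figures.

Here I = 0.9MR², so the shape factor k = I/(MR²) = 0.9.
The rolling condition ω = v/R makes the rotational term ½I(v/R)² = ½kMv², so KE_total = ½(1+k)Mv² = (19/20)Mv².
The vertical drop is h = L sinθ = 1.32 × sin36.4° = 0.7833 m.
Setting Mgh = (19/20)Mv² gives v = √(2gh/(1+k)) = √(2·10·0.7833/1.9) ≈ 2.87 m/s.

v ≈ 2.87 m/s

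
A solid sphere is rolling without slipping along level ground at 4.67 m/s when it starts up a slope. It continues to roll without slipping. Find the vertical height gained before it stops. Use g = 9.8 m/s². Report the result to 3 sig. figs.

For this body I = (2/5)MR², i.e. k = I/(MR²) = 0.4.
The rolling condition ω = v/R makes the rotational term ½I(v/R)² = ½kMv², so KE_total = ½(1+k)Mv² = (7/10)Mv².
At the top the kinetic energy is zero, so (7/10)Mv₀² = Mgh.
Thus h = (1+k)v₀²/(2g) = 1.4 × 4.67² / (2 × 9.8) ≈ 1.56 m.

h ≈ 1.56 m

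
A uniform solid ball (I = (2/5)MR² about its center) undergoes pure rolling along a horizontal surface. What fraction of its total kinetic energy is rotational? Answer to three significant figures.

The moment of inertia is (2/5)MR², giving k ≡ I/(MR²) = 0.4.
Since ω = v/R, the translational part is ½Mv² and the rotational part is ½I(v/R)² = ½kMv²; the total is ½(1+k)Mv².
The rotational fraction is therefore k/(1+k) = 0.4/1.4 ≈ 0.286.

fraction ≈ 0.286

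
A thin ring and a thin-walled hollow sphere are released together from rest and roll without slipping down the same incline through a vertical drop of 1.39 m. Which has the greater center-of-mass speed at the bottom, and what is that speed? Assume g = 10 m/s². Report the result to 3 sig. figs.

For rolling without slipping, Mgh = ½(1+k)Mv² where k = I/(MR²), so v = √(2gh/(1+k)).
Thin ring: k = 1, giving v = √(2×10×1.39/2) = 3.728 m/s.
Thin-walled hollow sphere: k = 2/3, giving v = √(2×10×1.39/1.667) = 4.084 m/s.
The smaller k wins: the thin-walled hollow sphere, at ≈ 4.08 m/s.

the thin-walled hollow sphere, at v ≈ 4.08 m/s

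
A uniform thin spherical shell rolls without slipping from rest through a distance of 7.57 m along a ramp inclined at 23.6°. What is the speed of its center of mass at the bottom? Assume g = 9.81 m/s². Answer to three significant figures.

For this body I = (2/3)MR², i.e. k = I/(MR²) = 2/3.
Rolling without slipping gives ω = v/R, so the total kinetic energy is ½Mv² + ½Iω² = ½(1+k)Mv² = (5/6)Mv².
The vertical drop is h = L sinθ = 7.57 × sin23.6° = 3.031 m.
Energy conservation: Mgh = (5/6)Mv², so v = √(2gh/(1+k)) = √(2 × 9.81 × 3.031 / 1.667) ≈ 5.97 m/s.

v ≈ 5.97 m/s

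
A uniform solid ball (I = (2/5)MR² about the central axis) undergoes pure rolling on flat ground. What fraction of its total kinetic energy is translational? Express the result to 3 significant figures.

With I = (2/5)MR², the ratio k = I/(MR²) is 0.4.
With ω = v/R, KE_trans = ½Mv² and KE_rot = ½Iω² = ½kMv², so KE_total = ½(1+k)Mv².
The translational fraction is therefore 1/(1+k) = 1/1.4 ≈ 0.714.

fraction ≈ 0.714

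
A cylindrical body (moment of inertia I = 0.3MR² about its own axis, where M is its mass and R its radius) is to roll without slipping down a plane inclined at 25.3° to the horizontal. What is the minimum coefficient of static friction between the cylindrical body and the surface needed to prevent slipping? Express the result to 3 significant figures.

μ_min ≈ 0.109

Here I = 0.3MR², so the shape factor k = I/(MR²) = 0.3.
Translational: Mg sinθ − f = Ma. Rotational about the CM: fR = Iα = kMRa, so f = kMa.
These give a = g sinθ/(1+k) and the required friction f = kMg sinθ/(1+k).
With N = Mg cosθ, the no-slip condition f ≤ μN gives μ_min = f/N = k tanθ/(1+k).
μ_min = 0.3 × tan25.3° / 1.3 ≈ 0.109.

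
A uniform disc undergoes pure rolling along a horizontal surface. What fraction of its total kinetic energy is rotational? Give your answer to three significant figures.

Here I = (1/2)MR², so the shape factor k = I/(MR²) = 0.5.
With ω = v/R, KE_trans = ½Mv² and KE_rot = ½Iω² = ½kMv², so KE_total = ½(1+k)Mv².
The rotational fraction is therefore k/(1+k) = 0.5/1.5 ≈ 0.333.

fraction ≈ 0.333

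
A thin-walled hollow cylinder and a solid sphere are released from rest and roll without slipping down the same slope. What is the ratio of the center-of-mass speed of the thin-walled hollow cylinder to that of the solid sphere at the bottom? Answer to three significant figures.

Each satisfies Mgh = ½(1+k)Mv² with k = I/(MR²), so v ∝ 1/√(1+k).
For the thin-walled hollow cylinder k = 1; for the solid sphere k = 0.4.
v₁/v₂ = √((1+k₂)/(1+k₁)) = √(1.4/2) ≈ 0.837.

v_ratio ≈ 0.837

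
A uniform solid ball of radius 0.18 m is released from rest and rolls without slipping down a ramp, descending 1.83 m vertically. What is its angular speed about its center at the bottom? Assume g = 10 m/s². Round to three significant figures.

For this body I = (2/5)MR², i.e. k = I/(MR²) = 0.4.
Pure rolling means v = ωR; then KE = ½Mv² + ½I(v/R)² = ½(1+k)Mv² = (7/10)Mv².
Energy conservation Mgh = ½(1+k)Mv² gives v = √(2gh/(1+k)) = √(2 × 10 × 1.83 / 1.4) = 5.113 m/s.
Then ω = v/R = 5.113 / 0.18 ≈ 28.4 rad/s.

ω ≈ 28.4 rad/s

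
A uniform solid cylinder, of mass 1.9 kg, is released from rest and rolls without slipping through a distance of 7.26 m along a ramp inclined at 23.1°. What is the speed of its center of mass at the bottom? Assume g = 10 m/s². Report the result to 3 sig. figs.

v ≈ 6.16 m/s

For this body I = (1/2)MR², i.e. k = I/(MR²) = 0.5.
Rolling without slipping gives ω = v/R, so the total kinetic energy is ½Mv² + ½Iω² = ½(1+k)Mv² = (3/4)Mv².
The vertical drop is h = L sinθ = 7.26 × sin23.1° = 2.848 m.
Setting Mgh = (3/4)Mv² gives v = √(2gh/(1+k)) = √(2·10·2.848/1.5) ≈ 6.16 m/s.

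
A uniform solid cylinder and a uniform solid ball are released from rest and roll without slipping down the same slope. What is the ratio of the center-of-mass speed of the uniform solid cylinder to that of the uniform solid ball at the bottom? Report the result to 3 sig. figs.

Each satisfies Mgh = ½(1+k)Mv² with k = I/(MR²), so v ∝ 1/√(1+k).
For the uniform solid cylinder k = 0.5; for the uniform solid ball k = 0.4.
v₁/v₂ = √((1+k₂)/(1+k₁)) = √(1.4/1.5) ≈ 0.966.

v_ratio ≈ 0.966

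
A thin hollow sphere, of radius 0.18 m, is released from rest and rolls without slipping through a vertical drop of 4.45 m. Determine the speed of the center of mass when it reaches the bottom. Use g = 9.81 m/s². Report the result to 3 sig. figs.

Here I = (2/3)MR², so the shape factor k = I/(MR²) = 2/3.
The rolling condition ω = v/R makes the rotational term ½I(v/R)² = ½kMv², so KE_total = ½(1+k)Mv² = (5/6)Mv².
Energy conservation: Mgh = (5/6)Mv², so v = √(2gh/(1+k)) = √(2 × 9.81 × 4.45 / 1.667) ≈ 7.24 m/s.

v ≈ 7.24 m/s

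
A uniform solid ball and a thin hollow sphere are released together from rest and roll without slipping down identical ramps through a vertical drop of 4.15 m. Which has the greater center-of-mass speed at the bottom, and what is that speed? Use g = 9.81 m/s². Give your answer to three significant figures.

the uniform solid ball, at v ≈ 7.63 m/s

For rolling without slipping, Mgh = ½(1+k)Mv² where k = I/(MR²), so v = √(2gh/(1+k)).
Uniform solid ball: k = 0.4, giving v = √(2×9.81×4.15/1.4) = 7.626 m/s.
Thin hollow sphere: k = 2/3, giving v = √(2×9.81×4.15/1.667) = 6.99 m/s.
The smaller k wins: the uniform solid ball, at ≈ 7.63 m/s.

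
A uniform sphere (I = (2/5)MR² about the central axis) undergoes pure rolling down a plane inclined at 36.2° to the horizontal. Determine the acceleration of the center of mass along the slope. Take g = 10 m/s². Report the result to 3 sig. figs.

Here I = (2/5)MR², so the shape factor k = I/(MR²) = 0.4.
Along the incline Mg sinθ − f = Ma, and torque about the center fR = Iα = kMR²(a/R) gives f = kMa.
Eliminating f: Mg sinθ = (1+k)Ma, so a = g sinθ/(1+k) = 10 × sin36.2° / 1.4 ≈ 4.22 m/s².

a ≈ 4.22 m/s²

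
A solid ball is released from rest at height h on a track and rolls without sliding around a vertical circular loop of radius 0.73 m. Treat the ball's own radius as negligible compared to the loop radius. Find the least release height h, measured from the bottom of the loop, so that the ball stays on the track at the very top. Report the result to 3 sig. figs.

h_min ≈ 1.97 m

With I = (2/5)MR², the ratio k = I/(MR²) is 0.4.
At the top of the loop, the minimum-contact condition is Mg = Mv_top²/r, so v_top² = gr.
With ω = v/R, the kinetic energy at speed v is ½(1+k)Mv² = (7/10)Mv².
Energy conservation from release (height h) to the top (height 2r): Mgh = Mg(2r) + (7/10)M·gr.
Thus h_min = 2r + (1+k)r/2 = r(2 + 1.4/2) = 0.73 × 2.7 ≈ 1.97 m.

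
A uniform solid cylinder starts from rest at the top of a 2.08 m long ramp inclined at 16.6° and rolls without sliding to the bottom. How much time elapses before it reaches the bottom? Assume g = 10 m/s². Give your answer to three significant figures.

t ≈ 1.48 s

For this body I = (1/2)MR², i.e. k = I/(MR²) = 0.5.
Along the incline Mg sinθ − f = Ma, and torque about the center fR = Iα = kMR²(a/R) gives f = kMa.
Hence a = g sinθ/(1+k) = 10×sin16.6°/1.5 = 1.905 m/s².
With constant a from rest, t = √(2L/a) = √(2·2.08/1.905) ≈ 1.48 s.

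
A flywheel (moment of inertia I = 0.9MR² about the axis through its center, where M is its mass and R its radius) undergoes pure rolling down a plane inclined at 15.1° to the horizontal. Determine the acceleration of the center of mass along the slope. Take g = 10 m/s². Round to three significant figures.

a ≈ 1.37 m/s²

With I = 0.9MR², the ratio k = I/(MR²) is 0.9.
Newton's second law down the slope: Mg sinθ − f = Ma. The torque equation fR = Iα (with α = a/R) gives f = kMa.
Eliminating f: Mg sinθ = (1+k)Ma, so a = g sinθ/(1+k) = 10 × sin15.1° / 1.9 ≈ 1.37 m/s².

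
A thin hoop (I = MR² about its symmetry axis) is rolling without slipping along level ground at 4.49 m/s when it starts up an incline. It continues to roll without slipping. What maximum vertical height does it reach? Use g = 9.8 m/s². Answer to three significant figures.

h ≈ 2.06 m

For this body I = MR², i.e. k = I/(MR²) = 1.
Since it rolls without slipping, ω = v/R and KE = ½Mv² + ½Iω² = ½(1+k)Mv² = Mv².
At the top the kinetic energy is zero, so Mv₀² = Mgh.
Thus h = (1+k)v₀²/(2g) = 2 × 4.49² / (2 × 9.8) ≈ 2.06 m.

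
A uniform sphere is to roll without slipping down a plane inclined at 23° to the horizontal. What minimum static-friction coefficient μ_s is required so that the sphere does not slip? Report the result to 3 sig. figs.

For this body I = (2/5)MR², i.e. k = I/(MR²) = 0.4.
Along the incline Mg sinθ − f = Ma, and torque about the center fR = Iα = kMR²(a/R) gives f = kMa.
These give a = g sinθ/(1+k) and the required friction f = kMg sinθ/(1+k).
The normal force is N = Mg cosθ, so μ_min = f/N = k tanθ/(1+k).
μ_min = 0.4 × tan23° / 1.4 ≈ 0.121.

μ_min ≈ 0.121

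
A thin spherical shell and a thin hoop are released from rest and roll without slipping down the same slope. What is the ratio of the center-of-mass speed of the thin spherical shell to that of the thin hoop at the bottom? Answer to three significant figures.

v_ratio ≈ 1.10

Each satisfies Mgh = ½(1+k)Mv² with k = I/(MR²), so v ∝ 1/√(1+k).
For the thin spherical shell k = 2/3; for the thin hoop k = 1.
v₁/v₂ = √((1+k₂)/(1+k₁)) = √(2/1.667) ≈ 1.10.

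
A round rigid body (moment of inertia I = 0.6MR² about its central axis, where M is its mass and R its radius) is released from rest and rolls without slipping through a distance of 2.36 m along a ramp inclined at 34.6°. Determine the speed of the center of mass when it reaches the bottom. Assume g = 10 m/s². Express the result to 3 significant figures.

v ≈ 4.09 m/s

For this body I = 0.6MR², i.e. k = I/(MR²) = 0.6.
The rolling condition ω = v/R makes the rotational term ½I(v/R)² = ½kMv², so KE_total = ½(1+k)Mv² = (4/5)Mv².
The vertical drop is h = L sinθ = 2.36 × sin34.6° = 1.34 m.
Energy conservation: Mgh = (4/5)Mv², so v = √(2gh/(1+k)) = √(2 × 10 × 1.34 / 1.6) ≈ 4.09 m/s.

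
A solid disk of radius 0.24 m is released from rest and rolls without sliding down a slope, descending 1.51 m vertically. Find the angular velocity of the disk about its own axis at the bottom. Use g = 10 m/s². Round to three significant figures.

ω ≈ 18.7 rad/s

For this body I = (1/2)MR², i.e. k = I/(MR²) = 0.5.
Pure rolling means v = ωR; then KE = ½Mv² + ½I(v/R)² = ½(1+k)Mv² = (3/4)Mv².
Energy conservation Mgh = ½(1+k)Mv² gives v = √(2gh/(1+k)) = √(2 × 10 × 1.51 / 1.5) = 4.487 m/s.
The angular speed follows from ω = v/R = 4.487/0.24 ≈ 18.7 rad/s.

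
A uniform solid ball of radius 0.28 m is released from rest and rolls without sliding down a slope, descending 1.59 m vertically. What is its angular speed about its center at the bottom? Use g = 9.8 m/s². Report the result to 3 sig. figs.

With I = (2/5)MR², the ratio k = I/(MR²) is 0.4.
The rolling condition ω = v/R makes the rotational term ½I(v/R)² = ½kMv², so KE_total = ½(1+k)Mv² = (7/10)Mv².
Energy conservation Mgh = ½(1+k)Mv² gives v = √(2gh/(1+k)) = √(2 × 9.8 × 1.59 / 1.4) = 4.718 m/s.
The angular speed follows from ω = v/R = 4.718/0.28 ≈ 16.9 rad/s.

ω ≈ 16.9 rad/s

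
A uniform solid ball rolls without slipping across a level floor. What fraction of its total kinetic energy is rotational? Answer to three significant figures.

The moment of inertia is (2/5)MR², giving k ≡ I/(MR²) = 0.4.
Since ω = v/R, the translational part is ½Mv² and the rotational part is ½I(v/R)² = ½kMv²; the total is ½(1+k)Mv².
The rotational fraction is therefore k/(1+k) = 0.4/1.4 ≈ 0.286.

fraction ≈ 0.286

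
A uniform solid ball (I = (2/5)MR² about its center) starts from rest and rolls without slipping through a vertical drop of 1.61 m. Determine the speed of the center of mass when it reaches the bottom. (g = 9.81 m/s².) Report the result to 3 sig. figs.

With I = (2/5)MR², the ratio k = I/(MR²) is 0.4.
Since it rolls without slipping, ω = v/R and KE = ½Mv² + ½Iω² = ½(1+k)Mv² = (7/10)Mv².
Energy conservation: Mgh = (7/10)Mv², so v = √(2gh/(1+k)) = √(2 × 9.81 × 1.61 / 1.4) ≈ 4.75 m/s.

v ≈ 4.75 m/s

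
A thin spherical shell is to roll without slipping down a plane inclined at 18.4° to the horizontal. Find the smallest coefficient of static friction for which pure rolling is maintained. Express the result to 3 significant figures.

μ_min ≈ 0.133

With I = (2/3)MR², the ratio k = I/(MR²) is 2/3.
Along the incline Mg sinθ − f = Ma, and torque about the center fR = Iα = kMR²(a/R) gives f = kMa.
These give a = g sinθ/(1+k) and the required friction f = kMg sinθ/(1+k).
With N = Mg cosθ, the no-slip condition f ≤ μN gives μ_min = f/N = k tanθ/(1+k).
μ_min = (2/3) × tan18.4° / 1.667 ≈ 0.133.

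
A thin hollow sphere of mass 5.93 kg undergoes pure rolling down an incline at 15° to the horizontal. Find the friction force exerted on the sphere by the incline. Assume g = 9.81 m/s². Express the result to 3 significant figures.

The moment of inertia is (2/3)MR², giving k ≡ I/(MR²) = 2/3.
Newton's second law down the slope: Mg sinθ − f = Ma. The torque equation fR = Iα (with α = a/R) gives f = kMa.
Combining, a = g sinθ/(1+k) and f = kMa = kMg sinθ/(1+k).
f = (2/3) × 5.93 × 9.81 × sin15° / 1.667 ≈ 6.02 N.

f ≈ 6.02 N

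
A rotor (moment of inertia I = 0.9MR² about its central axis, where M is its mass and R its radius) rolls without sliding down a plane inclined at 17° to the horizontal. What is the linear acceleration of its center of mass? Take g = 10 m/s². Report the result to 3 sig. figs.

Here I = 0.9MR², so the shape factor k = I/(MR²) = 0.9.
Newton's second law down the slope: Mg sinθ − f = Ma. The torque equation fR = Iα (with α = a/R) gives f = kMa.
Eliminating f: Mg sinθ = (1+k)Ma, so a = g sinθ/(1+k) = 10 × sin17° / 1.9 ≈ 1.54 m/s².

a ≈ 1.54 m/s²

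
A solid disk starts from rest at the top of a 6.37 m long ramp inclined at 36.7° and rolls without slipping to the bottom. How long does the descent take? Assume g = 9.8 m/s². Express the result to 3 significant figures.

t ≈ 1.81 s

For this body I = (1/2)MR², i.e. k = I/(MR²) = 0.5.
Newton's second law down the slope: Mg sinθ − f = Ma. The torque equation fR = Iα (with α = a/R) gives f = kMa.
Hence a = g sinθ/(1+k) = 9.8×sin36.7°/1.5 = 3.904 m/s².
Starting from rest, L = ½at², so t = √(2L/a) = √(2×6.37/3.904) ≈ 1.81 s.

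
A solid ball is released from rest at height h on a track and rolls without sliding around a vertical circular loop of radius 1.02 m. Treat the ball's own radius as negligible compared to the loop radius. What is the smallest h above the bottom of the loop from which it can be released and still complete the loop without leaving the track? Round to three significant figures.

h_min ≈ 2.75 m

For this body I = (2/5)MR², i.e. k = I/(MR²) = 0.4.
At the top, contact is just lost when gravity alone supplies the centripetal force: Mg = Mv_top²/r, i.e. v_top² = gr.
With ω = v/R, the kinetic energy at speed v is ½(1+k)Mv² = (7/10)Mv².
Energy conservation from release (height h) to the top (height 2r): Mgh = Mg(2r) + (7/10)M·gr.
Thus h_min = 2r + (1+k)r/2 = r(2 + 1.4/2) = 1.02 × 2.7 ≈ 2.75 m.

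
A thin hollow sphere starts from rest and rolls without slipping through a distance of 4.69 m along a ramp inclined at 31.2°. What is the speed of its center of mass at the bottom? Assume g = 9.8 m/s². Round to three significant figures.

v ≈ 5.35 m/s

For this body I = (2/3)MR², i.e. k = I/(MR²) = 2/3.
Rolling without slipping gives ω = v/R, so the total kinetic energy is ½Mv² + ½Iω² = ½(1+k)Mv² = (5/6)Mv².
The vertical drop is h = L sinθ = 4.69 × sin31.2° = 2.43 m.
Energy conservation: Mgh = (5/6)Mv², so v = √(2gh/(1+k)) = √(2 × 9.8 × 2.43 / 1.667) ≈ 5.35 m/s.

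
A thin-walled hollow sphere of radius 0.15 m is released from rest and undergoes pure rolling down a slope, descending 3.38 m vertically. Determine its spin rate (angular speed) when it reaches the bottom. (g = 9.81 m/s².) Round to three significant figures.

ω ≈ 42.1 rad/s

For this body I = (2/3)MR², i.e. k = I/(MR²) = 2/3.
The rolling condition ω = v/R makes the rotational term ½I(v/R)² = ½kMv², so KE_total = ½(1+k)Mv² = (5/6)Mv².
Energy conservation Mgh = ½(1+k)Mv² gives v = √(2gh/(1+k)) = √(2 × 9.81 × 3.38 / 1.667) = 6.308 m/s.
The angular speed follows from ω = v/R = 6.308/0.15 ≈ 42.1 rad/s.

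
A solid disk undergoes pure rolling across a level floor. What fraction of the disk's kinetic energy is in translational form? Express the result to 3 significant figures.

With I = (1/2)MR², the ratio k = I/(MR²) is 0.5.
Since ω = v/R, the translational part is ½Mv² and the rotational part is ½I(v/R)² = ½kMv²; the total is ½(1+k)Mv².
The translational fraction is therefore 1/(1+k) = 1/1.5 ≈ 0.667.

fraction ≈ 0.667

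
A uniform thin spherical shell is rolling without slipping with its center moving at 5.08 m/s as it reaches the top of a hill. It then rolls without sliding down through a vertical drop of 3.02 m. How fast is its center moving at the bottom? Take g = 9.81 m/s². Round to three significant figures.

v ≈ 7.83 m/s

The moment of inertia is (2/3)MR², giving k ≡ I/(MR²) = 2/3.
Rolling without slipping gives ω = v/R, so the total kinetic energy is ½Mv² + ½Iω² = ½(1+k)Mv² = (5/6)Mv².
Conserving energy between top and bottom: (5/6)Mv² = (5/6)Mv₀² + Mgh, hence v² = v₀² + 2gh/(1+k).
v = √(5.08² + 2×9.81×3.02/1.667) = √61.36 ≈ 7.83 m/s.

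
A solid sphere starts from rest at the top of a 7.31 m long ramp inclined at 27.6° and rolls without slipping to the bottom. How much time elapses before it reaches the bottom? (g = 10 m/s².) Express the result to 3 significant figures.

For this body I = (2/5)MR², i.e. k = I/(MR²) = 0.4.
Translational: Mg sinθ − f = Ma. Rotational about the CM: fR = Iα = kMRa, so f = kMa.
Hence a = g sinθ/(1+k) = 10×sin27.6°/1.4 = 3.309 m/s².
Starting from rest, L = ½at², so t = √(2L/a) = √(2×7.31/3.309) ≈ 2.10 s.

t ≈ 2.10 s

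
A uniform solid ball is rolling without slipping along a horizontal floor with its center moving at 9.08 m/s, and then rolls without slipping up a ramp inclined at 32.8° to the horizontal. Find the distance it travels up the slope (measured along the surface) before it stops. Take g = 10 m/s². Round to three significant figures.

d ≈ 10.7 m

For this body I = (2/5)MR², i.e. k = I/(MR²) = 0.4.
The rolling condition ω = v/R makes the rotational term ½I(v/R)² = ½kMv², so KE_total = ½(1+k)Mv² = (7/10)Mv².
Setting this equal to Mgh gives the vertical rise h = (1+k)v₀²/(2g) = 1.4×9.08²/(2×10) = 5.771 m.
The distance along the slope is d = h/sinθ = 5.771/sin32.8° ≈ 10.7 m.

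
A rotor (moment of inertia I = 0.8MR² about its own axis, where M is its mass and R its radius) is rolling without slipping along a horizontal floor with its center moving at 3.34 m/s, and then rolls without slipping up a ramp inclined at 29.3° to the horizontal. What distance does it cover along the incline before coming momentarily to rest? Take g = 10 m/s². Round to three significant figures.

d ≈ 2.05 m

With I = 0.8MR², the ratio k = I/(MR²) is 0.8.
The rolling condition ω = v/R makes the rotational term ½I(v/R)² = ½kMv², so KE_total = ½(1+k)Mv² = (9/10)Mv².
Setting this equal to Mgh gives the vertical rise h = (1+k)v₀²/(2g) = 1.8×3.34²/(2×10) = 1.004 m.
The distance along the slope is d = h/sinθ = 1.004/sin29.3° ≈ 2.05 m.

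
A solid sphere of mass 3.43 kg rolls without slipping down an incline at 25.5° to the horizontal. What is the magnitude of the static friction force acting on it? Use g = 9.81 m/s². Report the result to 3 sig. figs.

f ≈ 4.14 N

The moment of inertia is (2/5)MR², giving k ≡ I/(MR²) = 0.4.
Newton's second law down the slope: Mg sinθ − f = Ma. The torque equation fR = Iα (with α = a/R) gives f = kMa.
Combining, a = g sinθ/(1+k) and f = kMa = kMg sinθ/(1+k).
f = 0.4 × 3.43 × 9.81 × sin25.5° / 1.4 ≈ 4.14 N.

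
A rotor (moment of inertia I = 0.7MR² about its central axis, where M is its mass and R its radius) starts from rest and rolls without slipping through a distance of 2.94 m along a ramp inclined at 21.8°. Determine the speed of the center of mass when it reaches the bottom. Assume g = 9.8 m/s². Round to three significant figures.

v ≈ 3.55 m/s

The moment of inertia is 0.7MR², giving k ≡ I/(MR²) = 0.7.
Since it rolls without slipping, ω = v/R and KE = ½Mv² + ½Iω² = ½(1+k)Mv² = (17/20)Mv².
The vertical drop is h = L sinθ = 2.94 × sin21.8° = 1.092 m.
Setting Mgh = (17/20)Mv² gives v = √(2gh/(1+k)) = √(2·9.8·1.092/1.7) ≈ 3.55 m/s.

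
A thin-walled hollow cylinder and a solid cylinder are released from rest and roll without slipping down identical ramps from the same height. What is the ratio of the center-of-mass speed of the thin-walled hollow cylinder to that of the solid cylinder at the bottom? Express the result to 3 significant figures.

v_ratio ≈ 0.866

Each satisfies Mgh = ½(1+k)Mv² with k = I/(MR²), so v ∝ 1/√(1+k).
For the thin-walled hollow cylinder k = 1; for the solid cylinder k = 0.5.
v₁/v₂ = √((1+k₂)/(1+k₁)) = √(1.5/2) ≈ 0.866.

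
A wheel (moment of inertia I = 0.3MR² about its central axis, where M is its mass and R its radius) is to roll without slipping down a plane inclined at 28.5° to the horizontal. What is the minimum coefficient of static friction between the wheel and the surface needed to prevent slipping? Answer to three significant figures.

μ_min ≈ 0.125

Here I = 0.3MR², so the shape factor k = I/(MR²) = 0.3.
Translational: Mg sinθ − f = Ma. Rotational about the CM: fR = Iα = kMRa, so f = kMa.
These give a = g sinθ/(1+k) and the required friction f = kMg sinθ/(1+k).
With N = Mg cosθ, the no-slip condition f ≤ μN gives μ_min = f/N = k tanθ/(1+k).
μ_min = 0.3 × tan28.5° / 1.3 ≈ 0.125.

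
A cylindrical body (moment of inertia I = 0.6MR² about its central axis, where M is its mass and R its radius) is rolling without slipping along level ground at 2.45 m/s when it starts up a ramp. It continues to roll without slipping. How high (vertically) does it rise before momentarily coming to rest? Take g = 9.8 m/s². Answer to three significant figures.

For this body I = 0.6MR², i.e. k = I/(MR²) = 0.6.
Rolling without slipping gives ω = v/R, so the total kinetic energy is ½Mv² + ½Iω² = ½(1+k)Mv² = (4/5)Mv².
All of this converts to potential energy at the highest point: (4/5)Mv₀² = Mgh.
Thus h = (1+k)v₀²/(2g) = 1.6 × 2.45² / (2 × 9.8) ≈ 0.490 m.

h ≈ 0.490 m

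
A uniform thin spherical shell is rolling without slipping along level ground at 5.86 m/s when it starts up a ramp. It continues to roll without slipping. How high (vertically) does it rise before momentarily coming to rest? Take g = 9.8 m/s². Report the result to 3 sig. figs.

h ≈ 2.92 m

For this body I = (2/3)MR², i.e. k = I/(MR²) = 2/3.
Since it rolls without slipping, ω = v/R and KE = ½Mv² + ½Iω² = ½(1+k)Mv² = (5/6)Mv².
At the top the kinetic energy is zero, so (5/6)Mv₀² = Mgh.
Thus h = (1+k)v₀²/(2g) = 1.667 × 5.86² / (2 × 9.8) ≈ 2.92 m.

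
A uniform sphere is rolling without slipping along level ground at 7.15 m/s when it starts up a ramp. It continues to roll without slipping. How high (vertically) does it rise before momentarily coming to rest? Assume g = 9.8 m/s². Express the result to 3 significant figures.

h ≈ 3.65 m

Here I = (2/5)MR², so the shape factor k = I/(MR²) = 0.4.
The rolling condition ω = v/R makes the rotational term ½I(v/R)² = ½kMv², so KE_total = ½(1+k)Mv² = (7/10)Mv².
At the top the kinetic energy is zero, so (7/10)Mv₀² = Mgh.
Thus h = (1+k)v₀²/(2g) = 1.4 × 7.15² / (2 × 9.8) ≈ 3.65 m.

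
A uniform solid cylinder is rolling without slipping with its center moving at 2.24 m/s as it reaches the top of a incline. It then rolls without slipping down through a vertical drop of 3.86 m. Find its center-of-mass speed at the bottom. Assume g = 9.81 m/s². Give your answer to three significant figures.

For this body I = (1/2)MR², i.e. k = I/(MR²) = 0.5.
The rolling condition ω = v/R makes the rotational term ½I(v/R)² = ½kMv², so KE_total = ½(1+k)Mv² = (3/4)Mv².
Energy conservation: (3/4)Mv₀² + Mgh = (3/4)Mv², so v² = v₀² + 2gh/(1+k).
v = √(2.24² + 2×9.81×3.86/1.5) = √55.51 ≈ 7.45 m/s.

v ≈ 7.45 m/s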